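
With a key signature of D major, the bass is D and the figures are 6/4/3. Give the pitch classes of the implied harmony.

D, F#, G, B

A third above D in this key is F#.
A fourth above D in this key is G.
A sixth above D in this key is B.
Together with the bass D, this spells G major seventh in second inversion.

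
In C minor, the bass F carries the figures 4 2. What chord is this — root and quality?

The figures 4 2 indicate a seventh chord in third inversion.
In third inversion the root lies a second above the bass: a second above F in C minor is G.
The chord tones are F, G, Bb, D, giving G minor seventh.

G minor seventh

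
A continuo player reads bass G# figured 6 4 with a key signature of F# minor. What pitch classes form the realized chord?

G#, C#, E

A fourth above G# in this key is C#.
A sixth above G# in this key is E.
Together with the bass G#, this spells C# minor in second inversion.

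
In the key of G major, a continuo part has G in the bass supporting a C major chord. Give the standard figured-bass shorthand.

G is the fifth of C major, so the chord is in second inversion.
A triad in second inversion is figured 6/4, conventionally abbreviated 6/4.

6/4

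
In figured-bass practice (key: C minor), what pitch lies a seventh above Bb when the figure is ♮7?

A

Counting 6 letter steps above Bb lands on A; in C minor, that letter is Ab.
The ♮7 figure makes it natural, giving A.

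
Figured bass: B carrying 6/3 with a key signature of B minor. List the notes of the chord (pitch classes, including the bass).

B, D, G

A third above B in this key is D.
A sixth above B in this key is G.
Together with the bass B, this spells G major in first inversion.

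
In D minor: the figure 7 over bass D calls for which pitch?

C

Counting 6 letter steps above D lands on C; in D minor, that letter is C.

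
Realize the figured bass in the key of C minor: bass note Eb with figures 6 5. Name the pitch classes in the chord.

Eb, G, Bb, C

The written figures 6 5 are shorthand for 6/5/3: the 3 is implied.
A third above Eb in this key is G.
A fifth above Eb in this key is Bb.
A sixth above Eb in this key is C.
Together with the bass Eb, this spells C minor seventh in first inversion.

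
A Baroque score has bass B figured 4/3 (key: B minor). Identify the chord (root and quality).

The figures 4/3 indicate a seventh chord in second inversion.
In second inversion the root lies a fourth above the bass: a fourth above B in B minor is E.
The chord tones are B, D, E, G, giving E minor seventh.

E minor seventh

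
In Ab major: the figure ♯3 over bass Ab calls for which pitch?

C#

Counting 2 letter steps above Ab lands on C; in Ab major, that letter is C.
The #3 figure raises it a semitone, giving C#.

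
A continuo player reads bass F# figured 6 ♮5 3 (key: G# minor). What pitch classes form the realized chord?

F#, A#, C, D#

A third above F# in this key is A#.
A fifth above F# in this key is C#, made natural (C) by the ♮ figure.
A sixth above F# in this key is D#.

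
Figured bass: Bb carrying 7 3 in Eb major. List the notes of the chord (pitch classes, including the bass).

The written figures 7 3 are shorthand for 7/5/3: the 5 is implied.
A third above Bb in this key is D.
A fifth above Bb in this key is F.
A seventh above Bb in this key is Ab.
Together with the bass Bb, this spells Bb dominant seventh in root position.

Bb, D, F, Ab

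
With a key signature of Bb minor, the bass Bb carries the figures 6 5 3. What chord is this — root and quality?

Gb major seventh

The figures 6 5 3 indicate a seventh chord in first inversion.
In first inversion the root lies a sixth above the bass: a sixth above Bb in Bb minor is Gb.
The chord tones are Bb, Db, F, Gb, giving Gb major seventh.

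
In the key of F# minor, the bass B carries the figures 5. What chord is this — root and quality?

The figures 5 indicate a triad in root position.
In root position the bass is the root, so the root is B.
The chord tones are B, D, F#, giving B minor.

B minor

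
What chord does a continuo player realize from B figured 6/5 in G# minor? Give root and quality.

The figures 6/5 indicate a seventh chord in first inversion.
In first inversion the root lies a sixth above the bass: a sixth above B in G# minor is G#.
The chord tones are B, D#, F#, G#, giving G# minor seventh.

G# minor seventh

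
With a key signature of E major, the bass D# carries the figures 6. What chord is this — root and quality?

The figures 6 indicate a triad in first inversion.
In first inversion the root lies a sixth above the bass: a sixth above D# in E major is B.
The chord tones are D#, F#, B, giving B major.

B major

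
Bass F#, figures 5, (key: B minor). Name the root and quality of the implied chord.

F# minor

The figures 5 indicate a triad in root position.
In root position the bass is the root, so the root is F#.
The chord tones are F#, A, C#, giving F# minor.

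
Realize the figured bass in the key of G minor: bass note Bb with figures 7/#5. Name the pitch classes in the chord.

The written figures 7/#5 are shorthand for 7/5/3: the 3 is implied.
A third above Bb in this key is D.
A fifth above Bb in this key is F, raised to F# by the sharp.
A seventh above Bb in this key is A.
Together with the bass Bb, this spells Bb augmented major seventh in root position.

Bb, D, F#, A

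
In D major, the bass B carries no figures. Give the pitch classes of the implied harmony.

An unfigured bass implies 5/3.
A third above B in this key is D.
A fifth above B in this key is F#.
Together with the bass B, this spells B minor in root position.

B, D, F#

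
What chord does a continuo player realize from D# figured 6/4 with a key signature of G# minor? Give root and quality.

The figures 6/4 indicate a triad in second inversion.
In second inversion the root lies a fourth above the bass: a fourth above D# in G# minor is G#.
The chord tones are D#, G#, B, giving G# minor.

G# minor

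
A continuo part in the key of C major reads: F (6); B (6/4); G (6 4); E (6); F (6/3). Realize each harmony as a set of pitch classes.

F, A, D | B, E, G | G, C, E | E, G, C | F, A, D

F (6/3): F, A, D.
B (6/4): B, E, G.
G (6/4): G, C, E.
E (6/3): E, G, C.
F (6/3): F, A, D.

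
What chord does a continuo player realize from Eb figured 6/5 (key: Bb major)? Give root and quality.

C minor seventh

The figures 6/5 indicate a seventh chord in first inversion.
In first inversion the root lies a sixth above the bass: a sixth above Eb in Bb major is C.
The chord tones are Eb, G, Bb, C, giving C minor seventh.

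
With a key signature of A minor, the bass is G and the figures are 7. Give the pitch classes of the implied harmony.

The written figures 7 are shorthand for 7/5/3: the 5/3 are implied.
A third above G in this key is B.
A fifth above G in this key is D.
A seventh above G in this key is F.
Together with the bass G, this spells G dominant seventh in root position.

G, B, D, F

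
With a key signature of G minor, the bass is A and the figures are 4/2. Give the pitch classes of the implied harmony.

The written figures 4/2 are shorthand for 6/4/2: the 6 is implied.
A second above A in this key is Bb.
A fourth above A in this key is D.
A sixth above A in this key is F.
Together with the bass A, this spells Bb major seventh in third inversion.

A, Bb, D, F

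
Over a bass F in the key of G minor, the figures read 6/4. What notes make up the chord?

A fourth above F in this key is Bb.
A sixth above F in this key is D.
Together with the bass F, this spells Bb major in second inversion.

F, Bb, D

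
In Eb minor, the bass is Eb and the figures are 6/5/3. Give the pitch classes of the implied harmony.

Eb, Gb, Bb, Cb

A third above Eb in this key is Gb.
A fifth above Eb in this key is Bb.
A sixth above Eb in this key is Cb.
Together with the bass Eb, this spells Cb major seventh in first inversion.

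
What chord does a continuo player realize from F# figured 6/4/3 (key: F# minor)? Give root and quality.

B minor seventh

The figures 6/4/3 indicate a seventh chord in second inversion.
In second inversion the root lies a fourth above the bass: a fourth above F# in F# minor is B.
The chord tones are F#, A, B, D, giving B minor seventh.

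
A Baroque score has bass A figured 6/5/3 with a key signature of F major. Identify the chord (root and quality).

The figures 6/5/3 indicate a seventh chord in first inversion.
In first inversion the root lies a sixth above the bass: a sixth above A in F major is F.
The chord tones are A, C, E, F, giving F major seventh.

F major seventh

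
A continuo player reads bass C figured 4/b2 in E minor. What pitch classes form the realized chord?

C, Db, F#, A

The written figures 4/b2 are shorthand for 6/4/2: the 6 is implied.
A second above C in this key is D, lowered to Db by the flat.
A fourth above C in this key is F#.
A sixth above C in this key is A.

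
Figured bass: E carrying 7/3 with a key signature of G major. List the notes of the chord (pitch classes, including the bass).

The written figures 7/3 are shorthand for 7/5/3: the 5 is implied.
A third above E in this key is G.
A fifth above E in this key is B.
A seventh above E in this key is D.
Together with the bass E, this spells E minor seventh in root position.

E, G, B, D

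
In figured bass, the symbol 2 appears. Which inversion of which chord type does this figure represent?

2 is shorthand for 6/4/2.
Intervals of 6/4/2 above the bass form a seventh chord; the bass is the seventh, so this is third inversion.

seventh chord, third inversion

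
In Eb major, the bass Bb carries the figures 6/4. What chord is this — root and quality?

Eb major

The figures 6/4 indicate a triad in second inversion.
In second inversion the root lies a fourth above the bass: a fourth above Bb in Eb major is Eb.
The chord tones are Bb, Eb, G, giving Eb major.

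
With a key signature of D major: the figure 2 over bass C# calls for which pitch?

Counting 1 letter step above C# lands on D; in D major, that letter is D.

D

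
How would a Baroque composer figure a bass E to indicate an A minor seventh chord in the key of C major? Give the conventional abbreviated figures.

E is the fifth of A minor seventh, so the chord is in second inversion.
A seventh chord in second inversion is figured 6/4/3, conventionally abbreviated 4/3.

4/3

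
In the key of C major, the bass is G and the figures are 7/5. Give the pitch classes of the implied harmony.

G, B, D, F

The written figures 7/5 are shorthand for 7/5/3: the 3 is implied.
A third above G in this key is B.
A fifth above G in this key is D.
A seventh above G in this key is F.
Together with the bass G, this spells G dominant seventh in root position.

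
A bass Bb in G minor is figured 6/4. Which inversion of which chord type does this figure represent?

Intervals of 6/4 above the bass form a triad; the bass is the fifth, so this is second inversion.

triad, second inversion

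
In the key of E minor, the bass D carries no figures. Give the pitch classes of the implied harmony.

An unfigured bass implies 5/3.
A third above D in this key is F#.
A fifth above D in this key is A.
Together with the bass D, this spells D major in root position.

D, F#, A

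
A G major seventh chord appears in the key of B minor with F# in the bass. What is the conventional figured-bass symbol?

F# is the seventh of G major seventh, so the chord is in third inversion.
A seventh chord in third inversion is figured 6/4/2, conventionally abbreviated 4/2.

4/2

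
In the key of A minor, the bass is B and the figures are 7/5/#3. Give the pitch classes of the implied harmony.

A third above B in this key is D, raised to D# by the sharp.
A fifth above B in this key is F.
A seventh above B in this key is A.

B, D#, F, A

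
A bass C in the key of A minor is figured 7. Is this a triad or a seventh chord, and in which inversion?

7 is shorthand for 7/5/3.
Intervals of 7/5/3 above the bass form a seventh chord; the bass is the root, so this is root position.

seventh chord, root position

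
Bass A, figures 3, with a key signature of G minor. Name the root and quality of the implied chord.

A diminished

The figures 3 indicate a triad in root position.
In root position the bass is the root, so the root is A.
The chord tones are A, C, Eb, giving A diminished.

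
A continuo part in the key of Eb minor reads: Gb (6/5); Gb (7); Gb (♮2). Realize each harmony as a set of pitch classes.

Gb, Bb, Db, Eb | Gb, Bb, Db, F | Gb, A, Cb, Eb

Gb (6/5/3): Gb, Bb, Db, Eb.
Gb (7/5/3): Gb, Bb, Db, F.
Gb (6/4/♮2): Gb, A, Cb, Eb.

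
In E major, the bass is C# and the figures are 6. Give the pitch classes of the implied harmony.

C#, E, A

The written figures 6 are shorthand for 6/3: the 3 is implied.
A third above C# in this key is E.
A sixth above C# in this key is A.
Together with the bass C#, this spells A major in first inversion.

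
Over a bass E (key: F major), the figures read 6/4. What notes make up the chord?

E, A, C

A fourth above E in this key is A.
A sixth above E in this key is C.
Together with the bass E, this spells A minor in second inversion.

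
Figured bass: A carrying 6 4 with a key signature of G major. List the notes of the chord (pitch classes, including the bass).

A, D, F#

A fourth above A in this key is D.
A sixth above A in this key is F#.
Together with the bass A, this spells D major in second inversion.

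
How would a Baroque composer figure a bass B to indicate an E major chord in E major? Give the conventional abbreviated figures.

6/4

B is the fifth of E major, so the chord is in second inversion.
A triad in second inversion is figured 6/4, conventionally abbreviated 6/4.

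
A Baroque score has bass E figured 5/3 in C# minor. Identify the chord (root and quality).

E major

The figures 5/3 indicate a triad in root position.
In root position the bass is the root, so the root is E.
The chord tones are E, G#, B, giving E major.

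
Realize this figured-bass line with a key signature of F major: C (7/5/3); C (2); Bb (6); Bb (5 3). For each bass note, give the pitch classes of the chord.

C (7/5/3): C, E, G, Bb.
C (6/4/2): C, D, F, A.
Bb (6/3): Bb, D, G.
Bb (5/3): Bb, D, F.

C, E, G, Bb | C, D, F, A | Bb, D, G | Bb, D, F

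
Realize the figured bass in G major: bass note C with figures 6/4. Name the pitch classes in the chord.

A fourth above C in this key is F#.
A sixth above C in this key is A.
Together with the bass C, this spells F# diminished in second inversion.

C, F#, A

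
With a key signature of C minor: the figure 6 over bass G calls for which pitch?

Counting 5 letter steps above G lands on E; in C minor, that letter is Eb.

Eb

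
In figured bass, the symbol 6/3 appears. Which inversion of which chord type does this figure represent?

Intervals of 6/3 above the bass form a triad; the bass is the third, so this is first inversion.

triad, first inversion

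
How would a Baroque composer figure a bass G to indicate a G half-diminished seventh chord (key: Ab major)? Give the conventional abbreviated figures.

G is the root of G half-diminished seventh, so the chord is in root position.
A seventh chord in root position is figured 7/5/3, conventionally abbreviated 7.

7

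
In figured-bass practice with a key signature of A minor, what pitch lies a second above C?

D

Counting 1 letter step above C lands on D; in A minor, that letter is D.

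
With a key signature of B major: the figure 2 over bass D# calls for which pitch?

E

Counting 1 letter step above D# lands on E; in B major, that letter is E.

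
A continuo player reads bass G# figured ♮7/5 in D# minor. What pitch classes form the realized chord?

The written figures ♮7/5 are shorthand for 7/5/3: the 3 is implied.
A third above G# in this key is B.
A fifth above G# in this key is D#.
A seventh above G# in this key is F#, made natural (F) by the ♮ figure.

G#, B, D#, F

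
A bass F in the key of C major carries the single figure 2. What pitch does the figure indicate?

Counting 1 letter step above F lands on G; in C major, that letter is G.

G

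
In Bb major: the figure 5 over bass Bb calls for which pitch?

F

Counting 4 letter steps above Bb lands on F; in Bb major, that letter is F.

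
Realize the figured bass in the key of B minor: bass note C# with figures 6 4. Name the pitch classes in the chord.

A fourth above C# in this key is F#.
A sixth above C# in this key is A.
Together with the bass C#, this spells F# minor in second inversion.

C#, F#, A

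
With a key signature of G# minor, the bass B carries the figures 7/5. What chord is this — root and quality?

B major seventh

The figures 7/5 indicate a seventh chord in root position.
In root position the bass is the root, so the root is B.
The chord tones are B, D#, F#, A#, giving B major seventh.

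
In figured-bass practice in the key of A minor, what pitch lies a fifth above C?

Counting 4 letter steps above C lands on G; in A minor, that letter is G.

G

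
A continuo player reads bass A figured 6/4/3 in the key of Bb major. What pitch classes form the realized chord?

A third above A in this key is C.
A fourth above A in this key is D.
A sixth above A in this key is F.
Together with the bass A, this spells D minor seventh in second inversion.

A, C, D, F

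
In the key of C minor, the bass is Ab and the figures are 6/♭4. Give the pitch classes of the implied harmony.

Ab, Db, F

A fourth above Ab in this key is D, lowered to Db by the flat.
A sixth above Ab in this key is F.
Together with the bass Ab, this spells Db major in second inversion.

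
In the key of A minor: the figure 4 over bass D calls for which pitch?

Counting 3 letter steps above D lands on G; in A minor, that letter is G.

G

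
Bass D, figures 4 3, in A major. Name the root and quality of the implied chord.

The figures 4 3 indicate a seventh chord in second inversion.
In second inversion the root lies a fourth above the bass: a fourth above D in A major is G#.
The chord tones are D, F#, G#, B, giving G# half-diminished seventh.

G# half-diminished seventh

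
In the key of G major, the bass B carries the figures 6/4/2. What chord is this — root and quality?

The figures 6/4/2 indicate a seventh chord in third inversion.
In third inversion the root lies a second above the bass: a second above B in G major is C.
The chord tones are B, C, E, G, giving C major seventh.

C major seventh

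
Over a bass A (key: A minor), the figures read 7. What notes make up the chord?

A, C, E, G

The written figures 7 are shorthand for 7/5/3: the 5/3 are implied.
A third above A in this key is C.
A fifth above A in this key is E.
A seventh above A in this key is G.
Together with the bass A, this spells A minor seventh in root position.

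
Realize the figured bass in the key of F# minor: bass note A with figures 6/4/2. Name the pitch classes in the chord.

A second above A in this key is B.
A fourth above A in this key is D.
A sixth above A in this key is F#.
Together with the bass A, this spells B minor seventh in third inversion.

A, B, D, F#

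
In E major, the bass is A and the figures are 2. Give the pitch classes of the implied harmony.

A, B, D#, F#

The written figures 2 are shorthand for 6/4/2: the 6/4 are implied.
A second above A in this key is B.
A fourth above A in this key is D#.
A sixth above A in this key is F#.
Together with the bass A, this spells B dominant seventh in third inversion.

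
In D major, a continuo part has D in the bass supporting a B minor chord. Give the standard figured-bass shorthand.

D is the third of B minor, so the chord is in first inversion.
A triad in first inversion is figured 6/3, conventionally abbreviated 6.

6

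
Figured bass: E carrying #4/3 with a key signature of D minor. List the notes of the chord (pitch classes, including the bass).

The written figures #4/3 are shorthand for 6/4/3: the 6 is implied.
A third above E in this key is G.
A fourth above E in this key is A, raised to A# by the sharp.
A sixth above E in this key is C.

E, G, A#, C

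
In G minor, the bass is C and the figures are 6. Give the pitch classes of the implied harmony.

The written figures 6 are shorthand for 6/3: the 3 is implied.
A third above C in this key is Eb.
A sixth above C in this key is A.
Together with the bass C, this spells A diminished in first inversion.

C, Eb, A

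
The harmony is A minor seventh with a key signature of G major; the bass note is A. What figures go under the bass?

7

A is the root of A minor seventh, so the chord is in root position.
A seventh chord in root position is figured 7/5/3, conventionally abbreviated 7.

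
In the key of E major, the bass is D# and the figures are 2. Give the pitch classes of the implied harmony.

The written figures 2 are shorthand for 6/4/2: the 6/4 are implied.
A second above D# in this key is E.
A fourth above D# in this key is G#.
A sixth above D# in this key is B.
Together with the bass D#, this spells E major seventh in third inversion.

D#, E, G#, B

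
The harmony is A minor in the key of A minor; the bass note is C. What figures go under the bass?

C is the third of A minor, so the chord is in first inversion.
A triad in first inversion is figured 6/3, conventionally abbreviated 6.

6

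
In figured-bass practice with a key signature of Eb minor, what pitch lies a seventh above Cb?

Counting 6 letter steps above Cb lands on B; in Eb minor, that letter is Bb.

Bb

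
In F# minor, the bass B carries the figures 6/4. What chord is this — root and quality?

The figures 6/4 indicate a triad in second inversion.
In second inversion the root lies a fourth above the bass: a fourth above B in F# minor is E.
The chord tones are B, E, G#, giving E major.

E major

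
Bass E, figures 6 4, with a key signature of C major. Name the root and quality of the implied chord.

The figures 6 4 indicate a triad in second inversion.
In second inversion the root lies a fourth above the bass: a fourth above E in C major is A.
The chord tones are E, A, C, giving A minor.

A minor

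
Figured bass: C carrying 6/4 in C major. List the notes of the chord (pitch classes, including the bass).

A fourth above C in this key is F.
A sixth above C in this key is A.
Together with the bass C, this spells F major in second inversion.

C, F, A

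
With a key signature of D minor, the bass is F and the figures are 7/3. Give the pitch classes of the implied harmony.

The written figures 7/3 are shorthand for 7/5/3: the 5 is implied.
A third above F in this key is A.
A fifth above F in this key is C.
A seventh above F in this key is E.
Together with the bass F, this spells F major seventh in root position.

F, A, C, E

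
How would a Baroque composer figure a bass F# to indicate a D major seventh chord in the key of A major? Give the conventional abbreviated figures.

F# is the third of D major seventh, so the chord is in first inversion.
A seventh chord in first inversion is figured 6/5/3, conventionally abbreviated 6/5.

6/5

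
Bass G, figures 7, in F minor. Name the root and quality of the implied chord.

The figures 7 indicate a seventh chord in root position.
In root position the bass is the root, so the root is G.
The chord tones are G, Bb, Db, F, giving G half-diminished seventh.

G half-diminished seventh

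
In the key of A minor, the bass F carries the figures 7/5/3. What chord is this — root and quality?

The figures 7/5/3 indicate a seventh chord in root position.
In root position the bass is the root, so the root is F.
The chord tones are F, A, C, E, giving F major seventh.

F major seventh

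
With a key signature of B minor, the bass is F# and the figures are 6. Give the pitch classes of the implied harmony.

The written figures 6 are shorthand for 6/3: the 3 is implied.
A third above F# in this key is A.
A sixth above F# in this key is D.
Together with the bass F#, this spells D major in first inversion.

F#, A, D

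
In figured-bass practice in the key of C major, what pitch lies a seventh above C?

Counting 6 letter steps above C lands on B; in C major, that letter is B.

B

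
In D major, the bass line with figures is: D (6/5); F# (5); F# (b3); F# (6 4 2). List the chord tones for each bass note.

D (6/5/3): D, F#, A, B.
F# (5/3): F#, A, C#.
F# (5/b3): F#, Ab, C#.
F# (6/4/2): F#, G, B, D.

D, F#, A, B | F#, A, C# | F#, Ab, C# | F#, G, B, D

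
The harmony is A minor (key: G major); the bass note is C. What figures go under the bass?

C is the third of A minor, so the chord is in first inversion.
A triad in first inversion is figured 6/3, conventionally abbreviated 6.

6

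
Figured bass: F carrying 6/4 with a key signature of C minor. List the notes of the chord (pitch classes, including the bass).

F, Bb, D

A fourth above F in this key is Bb.
A sixth above F in this key is D.
Together with the bass F, this spells Bb major in second inversion.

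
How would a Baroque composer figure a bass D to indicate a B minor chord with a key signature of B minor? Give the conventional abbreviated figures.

D is the third of B minor, so the chord is in first inversion.
A triad in first inversion is figured 6/3, conventionally abbreviated 6.

6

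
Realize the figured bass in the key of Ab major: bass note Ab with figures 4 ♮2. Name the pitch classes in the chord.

The written figures 4 ♮2 are shorthand for 6/4/2: the 6 is implied.
A second above Ab in this key is Bb, made natural (B) by the ♮ figure.
A fourth above Ab in this key is Db.
A sixth above Ab in this key is F.

Ab, B, Db, F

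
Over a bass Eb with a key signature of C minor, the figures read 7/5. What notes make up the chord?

The written figures 7/5 are shorthand for 7/5/3: the 3 is implied.
A third above Eb in this key is G.
A fifth above Eb in this key is Bb.
A seventh above Eb in this key is D.
Together with the bass Eb, this spells Eb major seventh in root position.

Eb, G, Bb, D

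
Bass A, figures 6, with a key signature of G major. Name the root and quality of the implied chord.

The figures 6 indicate a triad in first inversion.
In first inversion the root lies a sixth above the bass: a sixth above A in G major is F#.
The chord tones are A, C, F#, giving F# diminished.

F# diminished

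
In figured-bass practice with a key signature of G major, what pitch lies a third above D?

F#

Counting 2 letter steps above D lands on F; in G major, that letter is F#.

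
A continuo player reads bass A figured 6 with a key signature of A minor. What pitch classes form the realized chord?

The written figures 6 are shorthand for 6/3: the 3 is implied.
A third above A in this key is C.
A sixth above A in this key is F.
Together with the bass A, this spells F major in first inversion.

A, C, F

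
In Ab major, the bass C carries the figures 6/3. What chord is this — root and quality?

The figures 6/3 indicate a triad in first inversion.
In first inversion the root lies a sixth above the bass: a sixth above C in Ab major is Ab.
The chord tones are C, Eb, Ab, giving Ab major.

Ab major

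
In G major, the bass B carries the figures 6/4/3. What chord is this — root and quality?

E minor seventh

The figures 6/4/3 indicate a seventh chord in second inversion.
In second inversion the root lies a fourth above the bass: a fourth above B in G major is E.
The chord tones are B, D, E, G, giving E minor seventh.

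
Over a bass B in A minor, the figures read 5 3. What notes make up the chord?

A third above B in this key is D.
A fifth above B in this key is F.
Together with the bass B, this spells B diminished in root position.

B, D, F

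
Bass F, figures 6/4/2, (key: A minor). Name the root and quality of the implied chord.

G dominant seventh

The figures 6/4/2 indicate a seventh chord in third inversion.
In third inversion the root lies a second above the bass: a second above F in A minor is G.
The chord tones are F, G, B, D, giving G dominant seventh.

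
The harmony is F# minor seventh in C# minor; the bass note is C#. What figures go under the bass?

C# is the fifth of F# minor seventh, so the chord is in second inversion.
A seventh chord in second inversion is figured 6/4/3, conventionally abbreviated 4/3.

4/3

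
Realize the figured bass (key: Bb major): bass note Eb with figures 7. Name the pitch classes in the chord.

Eb, G, Bb, D

The written figures 7 are shorthand for 7/5/3: the 5/3 are implied.
A third above Eb in this key is G.
A fifth above Eb in this key is Bb.
A seventh above Eb in this key is D.
Together with the bass Eb, this spells Eb major seventh in root position.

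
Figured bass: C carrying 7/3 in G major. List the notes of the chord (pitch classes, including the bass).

C, E, G, B

The written figures 7/3 are shorthand for 7/5/3: the 5 is implied.
A third above C in this key is E.
A fifth above C in this key is G.
A seventh above C in this key is B.
Together with the bass C, this spells C major seventh in root position.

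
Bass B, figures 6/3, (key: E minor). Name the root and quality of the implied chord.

G major

The figures 6/3 indicate a triad in first inversion.
In first inversion the root lies a sixth above the bass: a sixth above B in E minor is G.
The chord tones are B, D, G, giving G major.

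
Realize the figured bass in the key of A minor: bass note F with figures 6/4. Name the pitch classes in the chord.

F, B, D

A fourth above F in this key is B.
A sixth above F in this key is D.
Together with the bass F, this spells B diminished in second inversion.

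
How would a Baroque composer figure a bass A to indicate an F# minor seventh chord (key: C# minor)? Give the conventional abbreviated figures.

6/5

A is the third of F# minor seventh, so the chord is in first inversion.
A seventh chord in first inversion is figured 6/5/3, conventionally abbreviated 6/5.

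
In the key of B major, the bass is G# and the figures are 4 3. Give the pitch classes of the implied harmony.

G#, B, C#, E

The written figures 4 3 are shorthand for 6/4/3: the 6 is implied.
A third above G# in this key is B.
A fourth above G# in this key is C#.
A sixth above G# in this key is E.
Together with the bass G#, this spells C# minor seventh in second inversion.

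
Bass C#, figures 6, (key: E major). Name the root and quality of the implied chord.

The figures 6 indicate a triad in first inversion.
In first inversion the root lies a sixth above the bass: a sixth above C# in E major is A.
The chord tones are C#, E, A, giving A major.

A major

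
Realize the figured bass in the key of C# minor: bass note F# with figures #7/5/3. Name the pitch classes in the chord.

F#, A, C#, E#

A third above F# in this key is A.
A fifth above F# in this key is C#.
A seventh above F# in this key is E, raised to E# by the sharp.
Together with the bass F#, this spells F# minor-major seventh in root position.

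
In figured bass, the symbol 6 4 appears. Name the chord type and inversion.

triad, second inversion

Intervals of 6/4 above the bass form a triad; the bass is the fifth, so this is second inversion.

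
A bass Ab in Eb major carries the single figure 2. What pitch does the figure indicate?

Counting 1 letter step above Ab lands on B; in Eb major, that letter is Bb.

Bb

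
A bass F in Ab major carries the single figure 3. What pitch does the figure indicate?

Counting 2 letter steps above F lands on A; in Ab major, that letter is Ab.

Ab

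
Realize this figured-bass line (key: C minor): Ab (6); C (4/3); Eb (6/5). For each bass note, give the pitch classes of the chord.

Ab, C, F | C, Eb, F, Ab | Eb, G, Bb, C

Ab (6/3): Ab, C, F.
C (6/4/3): C, Eb, F, Ab.
Eb (6/5/3): Eb, G, Bb, C.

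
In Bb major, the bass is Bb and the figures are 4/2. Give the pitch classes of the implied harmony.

The written figures 4/2 are shorthand for 6/4/2: the 6 is implied.
A second above Bb in this key is C.
A fourth above Bb in this key is Eb.
A sixth above Bb in this key is G.
Together with the bass Bb, this spells C minor seventh in third inversion.

Bb, C, Eb, G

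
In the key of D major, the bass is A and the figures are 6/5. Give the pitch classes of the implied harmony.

A, C#, E, F#

The written figures 6/5 are shorthand for 6/5/3: the 3 is implied.
A third above A in this key is C#.
A fifth above A in this key is E.
A sixth above A in this key is F#.
Together with the bass A, this spells F# minor seventh in first inversion.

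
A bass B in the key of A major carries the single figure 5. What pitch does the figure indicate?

F#

Counting 4 letter steps above B lands on F; in A major, that letter is F#.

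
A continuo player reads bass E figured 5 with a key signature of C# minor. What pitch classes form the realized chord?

E, G#, B

The written figures 5 are shorthand for 5/3: the 3 is implied.
A third above E in this key is G#.
A fifth above E in this key is B.
Together with the bass E, this spells E major in root position.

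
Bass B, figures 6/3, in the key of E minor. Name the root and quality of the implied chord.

G major

The figures 6/3 indicate a triad in first inversion.
In first inversion the root lies a sixth above the bass: a sixth above B in E minor is G.
The chord tones are B, D, G, giving G major.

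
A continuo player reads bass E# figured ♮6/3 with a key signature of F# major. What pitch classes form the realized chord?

E#, G#, C

A third above E# in this key is G#.
A sixth above E# in this key is C#, made natural (C) by the ♮ figure.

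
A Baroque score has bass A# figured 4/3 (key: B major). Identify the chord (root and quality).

D# minor seventh

The figures 4/3 indicate a seventh chord in second inversion.
In second inversion the root lies a fourth above the bass: a fourth above A# in B major is D#.
The chord tones are A#, C#, D#, F#, giving D# minor seventh.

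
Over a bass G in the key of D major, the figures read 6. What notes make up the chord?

The written figures 6 are shorthand for 6/3: the 3 is implied.
A third above G in this key is B.
A sixth above G in this key is E.
Together with the bass G, this spells E minor in first inversion.

G, B, E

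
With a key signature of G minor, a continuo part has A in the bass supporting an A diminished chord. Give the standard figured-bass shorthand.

A is the root of A diminished, so the chord is in root position.
A triad in root position is figured 5/3, conventionally abbreviated (no figures — root-position triad).

no figures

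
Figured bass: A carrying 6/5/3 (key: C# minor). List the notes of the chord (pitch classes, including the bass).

A, C#, E, F#

A third above A in this key is C#.
A fifth above A in this key is E.
A sixth above A in this key is F#.
Together with the bass A, this spells F# minor seventh in first inversion.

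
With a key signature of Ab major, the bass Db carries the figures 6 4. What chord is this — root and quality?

G diminished

The figures 6 4 indicate a triad in second inversion.
In second inversion the root lies a fourth above the bass: a fourth above Db in Ab major is G.
The chord tones are Db, G, Bb, giving G diminished.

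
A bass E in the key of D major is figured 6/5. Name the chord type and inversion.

6/5 is shorthand for 6/5/3.
Intervals of 6/5/3 above the bass form a seventh chord; the bass is the third, so this is first inversion.

seventh chord, first inversion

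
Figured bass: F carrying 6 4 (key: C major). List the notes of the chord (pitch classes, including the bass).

F, B, D

A fourth above F in this key is B.
A sixth above F in this key is D.
Together with the bass F, this spells B diminished in second inversion.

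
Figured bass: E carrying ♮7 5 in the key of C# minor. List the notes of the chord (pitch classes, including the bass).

The written figures ♮7 5 are shorthand for 7/5/3: the 3 is implied.
A third above E in this key is G#.
A fifth above E in this key is B.
A seventh above E in this key is D#, made natural (D) by the ♮ figure.
Together with the bass E, this spells E dominant seventh in root position.

E, G#, B, D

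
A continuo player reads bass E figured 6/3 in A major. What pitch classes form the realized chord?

A third above E in this key is G#.
A sixth above E in this key is C#.
Together with the bass E, this spells C# minor in first inversion.

E, G#, C#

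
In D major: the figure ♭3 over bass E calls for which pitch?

Gb

Counting 2 letter steps above E lands on G; in D major, that letter is G.
The b3 figure lowers it a semitone, giving Gb.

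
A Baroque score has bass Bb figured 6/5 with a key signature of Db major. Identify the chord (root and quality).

The figures 6/5 indicate a seventh chord in first inversion.
In first inversion the root lies a sixth above the bass: a sixth above Bb in Db major is Gb.
The chord tones are Bb, Db, F, Gb, giving Gb major seventh.

Gb major seventh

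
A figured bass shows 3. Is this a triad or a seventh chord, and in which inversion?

triad, root position

3 is shorthand for 5/3.
Intervals of 5/3 above the bass form a triad; the bass is the root, so this is root position.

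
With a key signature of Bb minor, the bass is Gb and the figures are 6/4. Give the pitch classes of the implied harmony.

A fourth above Gb in this key is C.
A sixth above Gb in this key is Eb.
Together with the bass Gb, this spells C diminished in second inversion.

Gb, C, Eb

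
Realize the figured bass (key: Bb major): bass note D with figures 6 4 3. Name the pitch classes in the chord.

D, F, G, Bb

A third above D in this key is F.
A fourth above D in this key is G.
A sixth above D in this key is Bb.
Together with the bass D, this spells G minor seventh in second inversion.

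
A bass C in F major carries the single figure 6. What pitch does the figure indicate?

A

Counting 5 letter steps above C lands on A; in F major, that letter is A.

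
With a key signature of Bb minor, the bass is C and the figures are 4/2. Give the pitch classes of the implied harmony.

C, Db, F, Ab

The written figures 4/2 are shorthand for 6/4/2: the 6 is implied.
A second above C in this key is Db.
A fourth above C in this key is F.
A sixth above C in this key is Ab.
Together with the bass C, this spells Db major seventh in third inversion.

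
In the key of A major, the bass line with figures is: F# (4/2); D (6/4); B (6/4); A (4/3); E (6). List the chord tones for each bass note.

F#, G#, B, D | D, G#, B | B, E, G# | A, C#, D, F# | E, G#, C#

F# (6/4/2): F#, G#, B, D.
D (6/4): D, G#, B.
B (6/4): B, E, G#.
A (6/4/3): A, C#, D, F#.
E (6/3): E, G#, C#.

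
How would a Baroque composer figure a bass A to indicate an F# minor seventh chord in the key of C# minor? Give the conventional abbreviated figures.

A is the third of F# minor seventh, so the chord is in first inversion.
A seventh chord in first inversion is figured 6/5/3, conventionally abbreviated 6/5.

6/5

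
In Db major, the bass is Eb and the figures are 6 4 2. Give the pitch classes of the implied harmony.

Eb, F, Ab, C

A second above Eb in this key is F.
A fourth above Eb in this key is Ab.
A sixth above Eb in this key is C.
Together with the bass Eb, this spells F minor seventh in third inversion.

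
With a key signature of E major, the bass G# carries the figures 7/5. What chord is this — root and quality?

G# minor seventh

The figures 7/5 indicate a seventh chord in root position.
In root position the bass is the root, so the root is G#.
The chord tones are G#, B, D#, F#, giving G# minor seventh.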